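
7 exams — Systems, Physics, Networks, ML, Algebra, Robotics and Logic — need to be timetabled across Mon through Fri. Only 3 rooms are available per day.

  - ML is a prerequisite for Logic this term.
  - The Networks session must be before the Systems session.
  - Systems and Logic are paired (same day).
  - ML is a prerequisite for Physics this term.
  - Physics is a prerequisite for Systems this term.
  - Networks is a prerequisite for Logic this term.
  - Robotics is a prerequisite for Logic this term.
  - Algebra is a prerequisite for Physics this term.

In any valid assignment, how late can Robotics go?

Downstream work caps Robotics at Thu.
Robotics at Thu is achievable: ML -> Mon, Logic -> Fri, Robotics -> Thu, Networks -> Mon, Algebra -> Mon, Systems -> Fri, Physics -> Tue.

Thu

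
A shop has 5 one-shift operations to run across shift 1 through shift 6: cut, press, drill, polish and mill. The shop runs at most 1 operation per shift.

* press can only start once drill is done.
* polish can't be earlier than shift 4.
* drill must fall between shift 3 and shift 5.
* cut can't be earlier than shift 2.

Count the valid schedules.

Splitting on cut: it can be shift 2 (18), shift 3 (6), shift 4 (4), shift 5 (4), shift 6 (4). Listing each branch's schedules as (press, drill, polish, mill) by shift number:
cut=shift 2: (4,3,5,1) (4,3,5,6) (4,3,6,1) (4,3,6,5) (5,3,4,1) (5,3,4,6) (5,3,6,1) (5,3,6,4) (5,4,6,1) (5,4,6,3) (6,3,4,1) (6,3,4,5) (6,3,5,1) (6,3,5,4) (6,4,5,1) (6,4,5,3) (6,5,4,1) (6,5,4,3) — 18.
cut=shift 3: (5,4,6,1) (5,4,6,2) (6,4,5,1) (6,4,5,2) (6,5,4,1) (6,5,4,2) — 6.
cut=shift 4: (5,3,6,1) (5,3,6,2) (6,3,5,1) (6,3,5,2) — 4.
cut=shift 5: (4,3,6,1) (4,3,6,2) (6,3,4,1) (6,3,4,2) — 4.
cut=shift 6: (4,3,5,1) (4,3,5,2) (5,3,4,1) (5,3,4,2) — 4.
Summing: 18 + 6 + 4 + 4 + 4 = 36.

36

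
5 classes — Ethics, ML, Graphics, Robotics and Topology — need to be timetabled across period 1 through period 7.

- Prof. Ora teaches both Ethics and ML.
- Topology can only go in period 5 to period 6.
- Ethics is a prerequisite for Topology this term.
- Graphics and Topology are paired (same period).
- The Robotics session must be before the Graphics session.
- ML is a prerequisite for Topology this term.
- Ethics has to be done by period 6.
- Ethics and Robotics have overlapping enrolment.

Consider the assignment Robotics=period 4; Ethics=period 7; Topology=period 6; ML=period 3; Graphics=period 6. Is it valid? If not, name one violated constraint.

No. Ethics has to be done by period 6 is not satisfied.

ML is a prerequisite for Topology this term — holds.
The Robotics session must be before the Graphics session — holds.
Ethics is a prerequisite for Topology this term — violated.
Topology can only go in period 5 to period 6 — holds.
Ethics and Robotics have overlapping enrolment — holds.
Prof. Ora teaches both Ethics and ML — holds.
Ethics has to be done by period 6 — violated.
Graphics and Topology are paired (same period) — holds.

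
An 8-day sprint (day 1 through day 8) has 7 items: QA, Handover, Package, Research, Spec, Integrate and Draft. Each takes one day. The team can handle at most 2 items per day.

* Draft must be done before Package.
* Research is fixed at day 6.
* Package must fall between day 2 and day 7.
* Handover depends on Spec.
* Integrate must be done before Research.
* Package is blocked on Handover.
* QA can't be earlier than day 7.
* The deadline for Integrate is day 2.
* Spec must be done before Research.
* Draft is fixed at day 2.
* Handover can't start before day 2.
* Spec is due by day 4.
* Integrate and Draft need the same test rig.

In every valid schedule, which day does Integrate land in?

Integrate's window is day 1–day 2.
Draft is fixed at day 2, and Integrate can't share a day with Draft.
So Integrate must be day 1.

day 1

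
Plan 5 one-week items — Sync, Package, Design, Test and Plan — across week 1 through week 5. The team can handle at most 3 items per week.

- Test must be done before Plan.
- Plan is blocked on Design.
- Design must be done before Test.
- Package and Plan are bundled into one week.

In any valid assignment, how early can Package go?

Package must be in the same week as Plan, which can't be before week 3, so Package is at least week 3.
Package at week 3 is achievable: Design=week 1; Plan=week 3; Package=week 3; Sync=week 1; Test=week 2.

week 3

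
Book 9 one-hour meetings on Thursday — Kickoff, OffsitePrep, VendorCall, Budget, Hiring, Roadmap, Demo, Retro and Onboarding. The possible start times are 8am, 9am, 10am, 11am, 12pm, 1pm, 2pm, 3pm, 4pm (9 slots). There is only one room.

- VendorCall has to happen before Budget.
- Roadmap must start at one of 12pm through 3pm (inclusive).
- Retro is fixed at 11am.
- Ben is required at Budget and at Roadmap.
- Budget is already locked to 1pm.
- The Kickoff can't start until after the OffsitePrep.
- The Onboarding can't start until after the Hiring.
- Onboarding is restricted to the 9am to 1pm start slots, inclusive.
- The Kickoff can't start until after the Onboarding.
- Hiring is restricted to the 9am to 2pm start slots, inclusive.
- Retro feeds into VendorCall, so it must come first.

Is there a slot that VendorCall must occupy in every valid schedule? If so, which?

12pm

Retro is fixed at 11am and must come before VendorCall, so VendorCall is at least 12pm.
Budget is fixed at 1pm and must come after VendorCall, so VendorCall is at most 12pm.
So VendorCall must be 12pm.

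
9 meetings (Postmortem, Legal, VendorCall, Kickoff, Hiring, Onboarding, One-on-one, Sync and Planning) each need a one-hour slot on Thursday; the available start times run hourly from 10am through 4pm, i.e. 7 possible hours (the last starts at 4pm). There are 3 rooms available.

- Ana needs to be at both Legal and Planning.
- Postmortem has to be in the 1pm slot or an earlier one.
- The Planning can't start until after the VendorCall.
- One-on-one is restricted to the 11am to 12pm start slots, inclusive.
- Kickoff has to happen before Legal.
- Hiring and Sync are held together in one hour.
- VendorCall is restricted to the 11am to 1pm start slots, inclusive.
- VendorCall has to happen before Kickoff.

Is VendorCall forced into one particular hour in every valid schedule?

VendorCall can be 11am (e.g. Kickoff -> 12pm; VendorCall -> 11am; Onboarding -> 11am; One-on-one -> 11am; Sync -> 10am; Legal -> 1pm; Hiring -> 10am; Postmortem -> 10am; Planning -> 12pm) or 12pm (e.g. Postmortem in 10am, Planning in 1pm, Legal in 2pm, Kickoff in 1pm, Sync in 10am, One-on-one in 11am, Onboarding in 11am, Hiring in 10am, VendorCall in 12pm).

No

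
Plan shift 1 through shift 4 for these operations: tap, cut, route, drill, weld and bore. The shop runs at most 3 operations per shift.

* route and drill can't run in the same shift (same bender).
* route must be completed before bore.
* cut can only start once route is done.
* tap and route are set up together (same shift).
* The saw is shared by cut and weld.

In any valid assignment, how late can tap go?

shift 3

Tap must be in the same shift as route, which can't be after shift 3, so tap is at most shift 3.
tap at shift 3 is achievable: weld in shift 1; tap in shift 3; drill in shift 1; route in shift 3; cut in shift 4; bore in shift 4.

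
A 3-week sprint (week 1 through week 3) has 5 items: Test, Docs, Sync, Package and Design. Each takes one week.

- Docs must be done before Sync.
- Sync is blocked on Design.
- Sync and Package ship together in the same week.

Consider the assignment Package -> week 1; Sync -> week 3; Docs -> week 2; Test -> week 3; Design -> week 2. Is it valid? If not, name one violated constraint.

No — it violates: Sync and Package ship together in the same week

Sync and Package ship together in the same week — violated.
Sync is blocked on Design — holds.
Docs must be done before Sync — holds.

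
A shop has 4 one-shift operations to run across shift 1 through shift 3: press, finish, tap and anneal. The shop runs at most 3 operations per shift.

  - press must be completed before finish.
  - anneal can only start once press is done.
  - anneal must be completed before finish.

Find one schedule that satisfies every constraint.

press in shift 1, anneal in shift 2, finish in shift 3, tap in shift 1

Checking: press(shift 1) before finish(shift 3); anneal(shift 2) before finish(shift 3); press(shift 1) before anneal(shift 2); max 2 per shift (cap 3).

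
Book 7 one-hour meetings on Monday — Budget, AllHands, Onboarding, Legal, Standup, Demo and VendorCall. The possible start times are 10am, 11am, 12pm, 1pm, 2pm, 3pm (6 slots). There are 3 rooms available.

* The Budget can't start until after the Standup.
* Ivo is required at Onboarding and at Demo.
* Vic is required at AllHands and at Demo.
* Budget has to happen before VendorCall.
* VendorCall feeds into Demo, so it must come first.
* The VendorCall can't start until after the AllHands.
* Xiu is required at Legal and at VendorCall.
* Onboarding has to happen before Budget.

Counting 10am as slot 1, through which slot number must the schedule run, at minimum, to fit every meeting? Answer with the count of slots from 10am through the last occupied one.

4

The precedence chain requires at least 4 distinct slots.
With at most 3 per slot and 7 meetings, at least 3 slots are needed.
4 works (last occupied slot: 1pm): for example Budget -> 11am, Standup -> 10am, AllHands -> 10am, Demo -> 1pm, VendorCall -> 12pm, Legal -> 11am, Onboarding -> 10am.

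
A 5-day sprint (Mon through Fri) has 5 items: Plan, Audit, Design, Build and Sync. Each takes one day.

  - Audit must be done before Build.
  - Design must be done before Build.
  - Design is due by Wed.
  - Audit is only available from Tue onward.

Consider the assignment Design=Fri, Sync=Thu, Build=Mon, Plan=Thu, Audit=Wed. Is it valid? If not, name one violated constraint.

No. Design must be done before Build is not satisfied.

Design must be done before Build — violated.
Audit is only available from Tue onward — holds.
Audit must be done before Build — violated.
Design is due by Wed — violated.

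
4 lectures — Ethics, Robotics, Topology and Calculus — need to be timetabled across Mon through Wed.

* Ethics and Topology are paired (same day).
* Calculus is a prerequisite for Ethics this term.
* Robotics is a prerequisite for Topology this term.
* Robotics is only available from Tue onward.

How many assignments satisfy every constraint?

2

Enumerating: Topology in Wed; Ethics in Wed; Robotics in Tue; Calculus in Mon | Robotics=Tue, Ethics=Wed, Topology=Wed, Calculus=Tue.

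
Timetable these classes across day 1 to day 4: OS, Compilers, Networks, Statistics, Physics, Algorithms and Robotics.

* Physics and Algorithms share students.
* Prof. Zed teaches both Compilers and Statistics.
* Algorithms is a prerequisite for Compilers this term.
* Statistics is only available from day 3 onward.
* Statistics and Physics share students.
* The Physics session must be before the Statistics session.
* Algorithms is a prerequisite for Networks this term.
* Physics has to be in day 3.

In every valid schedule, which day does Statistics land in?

Statistics's window is day 3–day 4.
Physics is fixed at day 3, and Statistics can't share a day with Physics.
So Statistics must be day 4.

day 4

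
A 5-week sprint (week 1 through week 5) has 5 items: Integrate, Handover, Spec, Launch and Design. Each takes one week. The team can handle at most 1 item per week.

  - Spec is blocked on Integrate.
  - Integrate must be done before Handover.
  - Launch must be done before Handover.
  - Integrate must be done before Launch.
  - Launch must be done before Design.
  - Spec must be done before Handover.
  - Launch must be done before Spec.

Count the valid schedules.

Enumerating: Launch=week 2, Integrate=week 1, Handover=week 4, Design=week 5, Spec=week 3 | Launch -> week 2, Spec -> week 3, Handover -> week 5, Design -> week 4, Integrate -> week 1 | Integrate -> week 1, Launch -> week 2, Spec -> week 4, Handover -> week 5, Design -> week 3.

3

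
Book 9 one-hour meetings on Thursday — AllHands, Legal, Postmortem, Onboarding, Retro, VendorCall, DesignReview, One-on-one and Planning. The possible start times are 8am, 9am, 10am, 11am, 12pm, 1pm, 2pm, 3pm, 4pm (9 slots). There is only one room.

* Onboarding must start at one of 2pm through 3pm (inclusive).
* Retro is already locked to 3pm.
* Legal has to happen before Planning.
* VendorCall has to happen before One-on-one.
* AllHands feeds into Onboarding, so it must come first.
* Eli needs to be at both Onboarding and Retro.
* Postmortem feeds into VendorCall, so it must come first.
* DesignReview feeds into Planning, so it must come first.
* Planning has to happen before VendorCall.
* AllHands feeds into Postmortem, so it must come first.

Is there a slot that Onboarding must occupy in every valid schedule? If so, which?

Onboarding's window is 2pm–3pm.
Retro is fixed at 3pm, and Onboarding can't share a slot with Retro.
So Onboarding must be 2pm.

2pm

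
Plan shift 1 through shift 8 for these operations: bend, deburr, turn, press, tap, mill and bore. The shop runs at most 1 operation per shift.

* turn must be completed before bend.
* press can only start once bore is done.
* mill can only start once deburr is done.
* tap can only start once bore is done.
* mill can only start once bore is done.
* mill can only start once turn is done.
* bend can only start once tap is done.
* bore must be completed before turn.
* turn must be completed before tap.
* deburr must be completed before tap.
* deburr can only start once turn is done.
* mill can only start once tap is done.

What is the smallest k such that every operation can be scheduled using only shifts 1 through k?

The precedence chain requires at least 5 distinct shifts.
With at most 1 per shift and 7 operations, at least 7 shifts are needed.
7 works (last occupied shift: shift 7): for example mill in shift 5, press in shift 7, bend in shift 6, bore in shift 1, tap in shift 4, deburr in shift 3, turn in shift 2.

7 shifts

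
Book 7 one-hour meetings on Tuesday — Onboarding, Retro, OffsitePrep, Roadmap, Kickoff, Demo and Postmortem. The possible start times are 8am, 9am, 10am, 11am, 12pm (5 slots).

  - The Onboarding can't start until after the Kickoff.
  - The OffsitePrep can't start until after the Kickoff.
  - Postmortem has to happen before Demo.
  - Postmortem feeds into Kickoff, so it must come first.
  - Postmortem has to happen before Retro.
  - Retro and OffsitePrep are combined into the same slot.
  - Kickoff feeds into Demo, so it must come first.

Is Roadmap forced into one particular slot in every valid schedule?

Roadmap can be 8am (e.g. Postmortem=8am; Kickoff=9am; Retro=10am; Roadmap=8am; OffsitePrep=10am; Demo=10am; Onboarding=10am) or 9am (e.g. Kickoff -> 9am, Onboarding -> 10am, Demo -> 10am, Postmortem -> 8am, Roadmap -> 9am, OffsitePrep -> 10am, Retro -> 10am).

No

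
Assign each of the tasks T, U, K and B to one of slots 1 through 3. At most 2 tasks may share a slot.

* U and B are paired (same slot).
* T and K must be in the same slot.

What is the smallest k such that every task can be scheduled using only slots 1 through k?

2

With at most 2 per slot and 4 tasks, at least 2 slots are needed.
2 works (last occupied slot: 2): for example T in 1; B in 2; U in 2; K in 1.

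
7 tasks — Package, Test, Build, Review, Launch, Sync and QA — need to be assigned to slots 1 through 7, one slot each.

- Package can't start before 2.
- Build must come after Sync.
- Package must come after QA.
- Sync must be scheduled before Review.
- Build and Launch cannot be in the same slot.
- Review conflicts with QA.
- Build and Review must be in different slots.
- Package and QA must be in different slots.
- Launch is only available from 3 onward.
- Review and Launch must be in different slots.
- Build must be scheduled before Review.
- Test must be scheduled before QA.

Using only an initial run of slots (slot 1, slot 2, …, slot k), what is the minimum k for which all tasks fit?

4 slots

The precedence chain requires at least 3 distinct slots.
Could 3 slots be enough, i.e. nothing placed later than 3? No: Launch's window within 3 slots is {3}; Review must come after Sync (at 1 or later) → {2, 3}; Sync must come before Review (at 3 or earlier) → {1, 2}; Build must come before Review (at 3 or earlier) → {1, 2}; Build must come after Sync (at 1 or later) → {2}; Review can't share with Build (2) → {3}; Launch can't share with Review (3) → nothing is left.
So 3 slots is not enough.
4 works (last occupied slot: 4): for example Package in 3, Build in 2, Test in 1, Launch in 3, Review in 4, QA in 2, Sync in 1.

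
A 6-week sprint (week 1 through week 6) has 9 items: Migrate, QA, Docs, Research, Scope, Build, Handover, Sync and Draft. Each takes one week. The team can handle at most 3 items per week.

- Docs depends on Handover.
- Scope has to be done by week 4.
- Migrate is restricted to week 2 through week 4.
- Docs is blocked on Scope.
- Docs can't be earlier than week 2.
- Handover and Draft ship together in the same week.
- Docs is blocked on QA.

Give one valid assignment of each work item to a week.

Docs=week 3, Scope=week 1, Research=week 1, QA=week 1, Sync=week 3, Draft=week 2, Migrate=week 2, Build=week 3, Handover=week 2

Checking: Handover(week 2) before Docs(week 3); Scope(week 1) before Docs(week 3); QA(week 1) before Docs(week 3); Handover = Draft = week 2; Migrate=week 2 in [week 2,week 4]; Scope=week 1 in [week 1,week 4]; Docs=week 3 in [week 2,week 6]; max 3 per week (cap 3).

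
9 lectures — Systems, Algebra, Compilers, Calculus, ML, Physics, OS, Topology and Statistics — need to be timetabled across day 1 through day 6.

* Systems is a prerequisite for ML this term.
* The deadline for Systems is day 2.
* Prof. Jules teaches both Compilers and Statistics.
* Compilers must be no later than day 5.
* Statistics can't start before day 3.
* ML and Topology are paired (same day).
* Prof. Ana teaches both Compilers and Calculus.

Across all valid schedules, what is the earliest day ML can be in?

Precedence pushes ML to at least day 2.
ML at day 2 is achievable: Calculus -> day 2, Statistics -> day 3, Physics -> day 1, Algebra -> day 1, OS -> day 1, ML -> day 2, Systems -> day 1, Compilers -> day 1, Topology -> day 2.

day 2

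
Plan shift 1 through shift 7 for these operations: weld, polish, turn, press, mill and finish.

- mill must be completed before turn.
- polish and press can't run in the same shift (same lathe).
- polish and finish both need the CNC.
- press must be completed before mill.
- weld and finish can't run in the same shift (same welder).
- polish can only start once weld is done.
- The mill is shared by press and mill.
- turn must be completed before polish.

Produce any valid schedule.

turn -> shift 3, polish -> shift 4, mill -> shift 2, press -> shift 1, weld -> shift 1, finish -> shift 2

Checking: weld(shift 1) before polish(shift 4); mill(shift 2) before turn(shift 3); turn(shift 3) before polish(shift 4); press(shift 1) before mill(shift 2); weld(shift 1) != finish(shift 2); press(shift 1) != mill(shift 2); polish(shift 4) != finish(shift 2); polish(shift 4) != press(shift 1).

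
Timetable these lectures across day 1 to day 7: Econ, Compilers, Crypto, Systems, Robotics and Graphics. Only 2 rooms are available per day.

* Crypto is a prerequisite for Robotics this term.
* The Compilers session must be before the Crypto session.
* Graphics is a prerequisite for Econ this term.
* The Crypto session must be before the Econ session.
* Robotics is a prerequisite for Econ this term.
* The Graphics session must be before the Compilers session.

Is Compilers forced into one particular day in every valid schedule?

No

Compilers can be day 2 (e.g. Crypto=day 3; Robotics=day 4; Graphics=day 1; Compilers=day 2; Econ=day 5; Systems=day 1) or day 3 (e.g. Robotics in day 5; Graphics in day 1; Systems in day 1; Compilers in day 3; Econ in day 6; Crypto in day 4).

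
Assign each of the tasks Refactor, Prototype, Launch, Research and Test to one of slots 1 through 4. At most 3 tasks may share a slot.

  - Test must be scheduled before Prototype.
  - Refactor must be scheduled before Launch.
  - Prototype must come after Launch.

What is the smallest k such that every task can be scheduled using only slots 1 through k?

3 slots

The precedence chain requires at least 3 distinct slots.
With at most 3 per slot and 5 tasks, at least 2 slots are needed.
3 works (last occupied slot: 3): for example Launch=2; Refactor=1; Research=1; Test=1; Prototype=3.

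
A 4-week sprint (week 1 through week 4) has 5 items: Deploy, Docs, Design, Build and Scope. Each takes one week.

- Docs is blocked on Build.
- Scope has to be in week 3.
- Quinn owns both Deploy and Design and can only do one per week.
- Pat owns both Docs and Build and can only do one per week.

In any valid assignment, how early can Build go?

week 1

Downstream work caps Build at week 3.
Build at week 1 is achievable: Deploy in week 1; Build in week 1; Design in week 2; Docs in week 2; Scope in week 3.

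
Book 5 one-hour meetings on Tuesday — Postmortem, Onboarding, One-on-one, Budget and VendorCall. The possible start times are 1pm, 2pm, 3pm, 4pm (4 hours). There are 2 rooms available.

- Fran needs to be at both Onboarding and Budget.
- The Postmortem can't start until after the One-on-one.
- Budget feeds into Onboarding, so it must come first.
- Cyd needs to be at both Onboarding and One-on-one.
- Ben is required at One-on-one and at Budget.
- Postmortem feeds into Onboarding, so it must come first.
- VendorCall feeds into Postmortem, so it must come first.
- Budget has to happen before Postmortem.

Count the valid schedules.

Enumerating: Postmortem in 3pm; Onboarding in 4pm; Budget in 1pm; VendorCall in 1pm; One-on-one in 2pm | Postmortem -> 3pm, Budget -> 1pm, Onboarding -> 4pm, VendorCall -> 2pm, One-on-one -> 2pm | Budget in 2pm, Postmortem in 3pm, Onboarding in 4pm, One-on-one in 1pm, VendorCall in 1pm | One-on-one -> 1pm, Onboarding -> 4pm, Postmortem -> 3pm, Budget -> 2pm, VendorCall -> 2pm.

4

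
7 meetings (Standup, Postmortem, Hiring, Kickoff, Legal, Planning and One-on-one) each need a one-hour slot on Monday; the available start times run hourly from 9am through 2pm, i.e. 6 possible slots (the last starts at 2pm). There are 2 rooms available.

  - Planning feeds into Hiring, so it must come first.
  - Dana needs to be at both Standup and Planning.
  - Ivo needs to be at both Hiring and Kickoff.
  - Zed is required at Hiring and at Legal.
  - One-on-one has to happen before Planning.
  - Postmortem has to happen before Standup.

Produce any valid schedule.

Postmortem=9am; One-on-one=9am; Hiring=11am; Legal=12pm; Standup=11am; Kickoff=10am; Planning=10am

Checking: Postmortem(9am) before Standup(11am); Planning(10am) before Hiring(11am); One-on-one(9am) before Planning(10am); Hiring(11am) != Kickoff(10am); Hiring(11am) != Legal(12pm); Standup(11am) != Planning(10am); max 2 per slot (cap 2).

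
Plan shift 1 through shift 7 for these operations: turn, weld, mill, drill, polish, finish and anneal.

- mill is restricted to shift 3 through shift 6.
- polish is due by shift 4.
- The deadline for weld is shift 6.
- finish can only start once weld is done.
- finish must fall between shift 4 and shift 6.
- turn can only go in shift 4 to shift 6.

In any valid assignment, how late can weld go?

Weld's own window allows nothing later than shift 6; downstream work caps weld at shift 5.
weld at shift 5 is achievable: mill -> shift 3, anneal -> shift 1, polish -> shift 1, weld -> shift 5, drill -> shift 1, turn -> shift 4, finish -> shift 6.

shift 5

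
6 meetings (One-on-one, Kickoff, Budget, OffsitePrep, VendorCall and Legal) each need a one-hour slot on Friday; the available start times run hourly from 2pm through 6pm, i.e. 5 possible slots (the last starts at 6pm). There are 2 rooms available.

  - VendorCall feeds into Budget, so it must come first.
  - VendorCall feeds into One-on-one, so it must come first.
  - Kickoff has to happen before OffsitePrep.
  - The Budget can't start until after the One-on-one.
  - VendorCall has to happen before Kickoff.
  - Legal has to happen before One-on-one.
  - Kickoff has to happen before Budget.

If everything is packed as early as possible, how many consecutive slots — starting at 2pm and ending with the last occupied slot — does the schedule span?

The precedence chain requires at least 3 distinct slots.
With at most 2 per slot and 6 meetings, at least 3 slots are needed.
3 works (last occupied slot: 4pm): for example Budget in 4pm; Kickoff in 3pm; VendorCall in 2pm; Legal in 2pm; OffsitePrep in 4pm; One-on-one in 3pm.

3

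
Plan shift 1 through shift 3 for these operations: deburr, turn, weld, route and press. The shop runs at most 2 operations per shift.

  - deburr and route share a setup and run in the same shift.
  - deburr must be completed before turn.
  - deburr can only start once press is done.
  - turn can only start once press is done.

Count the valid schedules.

Enumerating: press=shift 1, deburr=shift 2, turn=shift 3, route=shift 2, weld=shift 1 | turn=shift 3, deburr=shift 2, weld=shift 3, route=shift 2, press=shift 1.

2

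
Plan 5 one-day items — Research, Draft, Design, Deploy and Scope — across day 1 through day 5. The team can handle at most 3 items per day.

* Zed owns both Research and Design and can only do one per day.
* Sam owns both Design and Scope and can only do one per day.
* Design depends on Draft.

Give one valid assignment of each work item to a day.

Draft in day 1; Research in day 1; Deploy in day 1; Design in day 2; Scope in day 3

Checking: Draft(day 1) before Design(day 2); Research(day 1) != Design(day 2); Design(day 2) != Scope(day 3); max 3 per day (cap 3).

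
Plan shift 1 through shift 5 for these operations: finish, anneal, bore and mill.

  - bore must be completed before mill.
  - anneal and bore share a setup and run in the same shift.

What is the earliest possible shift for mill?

Precedence pushes mill to at least shift 2.
mill at shift 2 is achievable: bore in shift 1, anneal in shift 1, finish in shift 1, mill in shift 2.

shift 2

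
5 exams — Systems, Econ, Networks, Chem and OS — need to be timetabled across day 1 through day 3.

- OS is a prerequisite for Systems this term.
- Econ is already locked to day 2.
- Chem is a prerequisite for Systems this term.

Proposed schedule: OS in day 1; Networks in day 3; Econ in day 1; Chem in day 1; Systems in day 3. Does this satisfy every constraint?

Econ is already locked to day 2 — violated.
Chem is a prerequisite for Systems this term — holds.
OS is a prerequisite for Systems this term — holds.

No — it violates: Econ is already locked to day 2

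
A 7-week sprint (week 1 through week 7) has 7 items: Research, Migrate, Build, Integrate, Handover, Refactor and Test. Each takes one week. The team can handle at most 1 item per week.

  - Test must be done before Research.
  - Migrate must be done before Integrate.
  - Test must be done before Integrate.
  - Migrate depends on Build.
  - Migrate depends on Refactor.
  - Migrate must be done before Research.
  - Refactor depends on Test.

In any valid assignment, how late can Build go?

week 4

Downstream work caps Build at week 5.
Build at week 4 is achievable: Migrate -> week 5; Refactor -> week 2; Build -> week 4; Test -> week 1; Research -> week 6; Integrate -> week 7; Handover -> week 3.
Nothing later works — the capacity limit rule out every week after week 4.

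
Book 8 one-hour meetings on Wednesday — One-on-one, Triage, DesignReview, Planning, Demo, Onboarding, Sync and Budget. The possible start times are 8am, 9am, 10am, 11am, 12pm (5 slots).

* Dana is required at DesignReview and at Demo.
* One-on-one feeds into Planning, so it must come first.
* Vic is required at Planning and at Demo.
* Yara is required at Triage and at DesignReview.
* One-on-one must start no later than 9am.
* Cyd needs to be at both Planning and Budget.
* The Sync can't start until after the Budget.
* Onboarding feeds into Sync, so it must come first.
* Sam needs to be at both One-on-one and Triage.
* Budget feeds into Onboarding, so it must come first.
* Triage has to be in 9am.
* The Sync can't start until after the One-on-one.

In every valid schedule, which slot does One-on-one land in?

One-on-one's window is 8am–9am.
Triage is fixed at 9am, and One-on-one can't share a slot with Triage.
So One-on-one must be 8am.

8am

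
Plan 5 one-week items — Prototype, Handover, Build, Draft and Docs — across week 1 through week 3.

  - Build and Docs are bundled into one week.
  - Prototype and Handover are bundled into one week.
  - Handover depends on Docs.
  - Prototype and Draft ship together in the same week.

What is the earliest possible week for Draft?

week 2

Draft must be in the same week as Handover, which can't be before week 2, so Draft is at least week 2.
Draft at week 2 is achievable: Draft in week 2; Handover in week 2; Docs in week 1; Build in week 1; Prototype in week 2.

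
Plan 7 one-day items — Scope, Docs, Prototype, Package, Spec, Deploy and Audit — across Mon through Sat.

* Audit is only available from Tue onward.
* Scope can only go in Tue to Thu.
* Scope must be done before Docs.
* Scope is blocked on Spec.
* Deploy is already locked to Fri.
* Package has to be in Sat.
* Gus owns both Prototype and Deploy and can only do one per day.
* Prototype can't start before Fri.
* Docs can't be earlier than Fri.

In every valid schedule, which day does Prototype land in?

Sat

Prototype's window is Fri–Sat.
Deploy is fixed at Fri, and Prototype can't share a day with Deploy.
So Prototype must be Sat.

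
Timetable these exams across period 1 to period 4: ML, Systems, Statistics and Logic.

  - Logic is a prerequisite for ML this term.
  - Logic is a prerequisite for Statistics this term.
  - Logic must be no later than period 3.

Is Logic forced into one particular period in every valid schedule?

Logic can be period 1 (e.g. Systems=period 1; Logic=period 1; Statistics=period 2; ML=period 2) or period 2 (e.g. Systems in period 1; Statistics in period 3; Logic in period 2; ML in period 3).

No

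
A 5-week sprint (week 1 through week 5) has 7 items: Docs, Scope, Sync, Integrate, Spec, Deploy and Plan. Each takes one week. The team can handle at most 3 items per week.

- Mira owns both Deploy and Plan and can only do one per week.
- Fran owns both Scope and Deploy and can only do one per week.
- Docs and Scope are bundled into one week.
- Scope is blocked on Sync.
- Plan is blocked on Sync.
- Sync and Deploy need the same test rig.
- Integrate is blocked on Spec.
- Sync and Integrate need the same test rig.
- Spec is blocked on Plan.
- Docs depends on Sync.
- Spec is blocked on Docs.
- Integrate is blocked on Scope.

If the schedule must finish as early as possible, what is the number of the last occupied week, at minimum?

week 4

The precedence chain requires at least 4 distinct weeks.
With at most 3 per week and 7 work items, at least 3 weeks are needed.
4 works (last occupied week: week 4): for example Docs -> week 2, Sync -> week 1, Scope -> week 2, Plan -> week 2, Deploy -> week 3, Integrate -> week 4, Spec -> week 3.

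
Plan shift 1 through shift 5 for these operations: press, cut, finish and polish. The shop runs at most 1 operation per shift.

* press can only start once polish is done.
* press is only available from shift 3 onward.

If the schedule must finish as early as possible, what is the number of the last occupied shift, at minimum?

The precedence chain requires at least 2 distinct shifts.
With at most 1 per shift and 4 operations, at least 4 shifts are needed.
press can't be placed before shift 3, so the schedule must run through at least shift 3.
4 works (last occupied shift: shift 4): for example press=shift 3, finish=shift 4, polish=shift 1, cut=shift 2.

shift 4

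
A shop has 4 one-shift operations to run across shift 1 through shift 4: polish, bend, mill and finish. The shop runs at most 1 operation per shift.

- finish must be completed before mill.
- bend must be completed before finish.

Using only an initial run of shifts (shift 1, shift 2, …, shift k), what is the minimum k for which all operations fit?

4

The precedence chain requires at least 3 distinct shifts.
With at most 1 per shift and 4 operations, at least 4 shifts are needed.
4 works (last occupied shift: shift 4): for example mill in shift 3; bend in shift 1; finish in shift 2; polish in shift 4.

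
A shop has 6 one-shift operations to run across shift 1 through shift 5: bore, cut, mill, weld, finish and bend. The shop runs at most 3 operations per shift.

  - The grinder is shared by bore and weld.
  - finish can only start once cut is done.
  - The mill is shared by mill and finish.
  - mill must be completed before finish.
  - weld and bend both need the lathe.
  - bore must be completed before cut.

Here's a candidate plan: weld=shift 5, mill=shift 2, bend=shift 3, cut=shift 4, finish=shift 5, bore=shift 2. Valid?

Valid

The mill is shared by mill and finish — holds.
finish can only start once cut is done — holds.
mill must be completed before finish — holds.
The shop runs at most 3 operations per shift — holds.
weld and bend both need the lathe — holds.
bore must be completed before cut — holds.
The grinder is shared by bore and weld — holds.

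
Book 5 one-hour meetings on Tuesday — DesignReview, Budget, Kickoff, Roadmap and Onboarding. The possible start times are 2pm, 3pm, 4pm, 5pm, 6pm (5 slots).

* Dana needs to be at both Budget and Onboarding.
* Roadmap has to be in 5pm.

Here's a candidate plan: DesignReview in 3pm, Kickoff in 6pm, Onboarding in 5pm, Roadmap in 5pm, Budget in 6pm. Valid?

Dana needs to be at both Budget and Onboarding — holds.
Roadmap has to be in 5pm — holds.

Valid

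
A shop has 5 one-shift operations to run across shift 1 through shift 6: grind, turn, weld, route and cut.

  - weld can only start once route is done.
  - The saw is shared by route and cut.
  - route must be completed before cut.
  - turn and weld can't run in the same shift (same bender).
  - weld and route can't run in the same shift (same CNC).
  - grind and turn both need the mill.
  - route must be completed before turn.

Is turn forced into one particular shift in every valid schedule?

No

turn can be shift 2 (e.g. grind=shift 1; weld=shift 3; route=shift 1; cut=shift 2; turn=shift 2) or shift 3 (e.g. cut in shift 2, grind in shift 1, turn in shift 3, weld in shift 2, route in shift 1).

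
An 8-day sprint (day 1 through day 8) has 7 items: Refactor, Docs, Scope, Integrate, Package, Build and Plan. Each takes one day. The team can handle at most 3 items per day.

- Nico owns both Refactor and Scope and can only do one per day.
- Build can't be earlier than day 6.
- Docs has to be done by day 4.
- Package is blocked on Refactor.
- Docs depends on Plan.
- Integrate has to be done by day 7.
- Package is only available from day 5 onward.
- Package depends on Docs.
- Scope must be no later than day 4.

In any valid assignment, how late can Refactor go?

Downstream work caps Refactor at day 7.
Refactor at day 7 is achievable: Refactor in day 7; Plan in day 1; Integrate in day 1; Package in day 8; Scope in day 1; Docs in day 2; Build in day 6.

day 7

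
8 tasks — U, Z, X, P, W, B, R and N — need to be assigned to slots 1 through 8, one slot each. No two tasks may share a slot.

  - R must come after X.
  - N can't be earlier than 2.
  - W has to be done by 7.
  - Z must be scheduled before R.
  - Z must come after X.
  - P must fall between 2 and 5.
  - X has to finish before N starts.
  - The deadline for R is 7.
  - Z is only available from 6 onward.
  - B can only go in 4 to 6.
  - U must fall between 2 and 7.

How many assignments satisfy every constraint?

Splitting on U: it can be 2 (8), 3 (8), 4 (4), 5 (4). Listing each branch's schedules as (Z, X, P, W, B, R, N):
U=2: (6,1,3,4,5,7,8) (6,1,3,5,4,7,8) (6,1,4,3,5,7,8) (6,1,5,3,4,7,8) (6,3,4,1,5,7,8) (6,3,5,1,4,7,8) (6,4,3,1,5,7,8) (6,5,3,1,4,7,8) — 8.
U=3: (6,1,2,4,5,7,8) (6,1,2,5,4,7,8) (6,1,4,2,5,7,8) (6,1,5,2,4,7,8) (6,2,4,1,5,7,8) (6,2,5,1,4,7,8) (6,4,2,1,5,7,8) (6,5,2,1,4,7,8) — 8.
U=4: (6,1,2,3,5,7,8) (6,1,3,2,5,7,8) (6,2,3,1,5,7,8) (6,3,2,1,5,7,8) — 4.
U=5: (6,1,2,3,4,7,8) (6,1,3,2,4,7,8) (6,2,3,1,4,7,8) (6,3,2,1,4,7,8) — 4.
Summing: 8 + 8 + 4 + 4 = 24.

24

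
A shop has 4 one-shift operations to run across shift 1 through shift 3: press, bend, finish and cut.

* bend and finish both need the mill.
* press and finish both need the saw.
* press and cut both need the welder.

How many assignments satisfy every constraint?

24

Splitting on press: it can be shift 1 (8), shift 2 (8), shift 3 (8). Listing each branch's schedules as (bend, finish, cut) by shift number:
press=shift 1: (1,2,2) (1,2,3) (1,3,2) (1,3,3) (2,3,2) (2,3,3) (3,2,2) (3,2,3) — 8.
press=shift 2: (1,3,1) (1,3,3) (2,1,1) (2,1,3) (2,3,1) (2,3,3) (3,1,1) (3,1,3) — 8.
press=shift 3: (1,2,1) (1,2,2) (2,1,1) (2,1,2) (3,1,1) (3,1,2) (3,2,1) (3,2,2) — 8.
Summing: 8 + 8 + 8 = 24.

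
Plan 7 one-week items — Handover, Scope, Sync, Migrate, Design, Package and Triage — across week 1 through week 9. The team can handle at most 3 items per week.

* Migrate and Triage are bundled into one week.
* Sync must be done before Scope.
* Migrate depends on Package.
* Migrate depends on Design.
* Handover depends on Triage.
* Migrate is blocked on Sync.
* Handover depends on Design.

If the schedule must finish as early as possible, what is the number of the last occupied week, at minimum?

3

The precedence chain requires at least 3 distinct weeks.
With at most 3 per week and 7 tasks, at least 3 weeks are needed.
3 works (last occupied week: week 3): for example Migrate in week 2; Scope in week 2; Handover in week 3; Package in week 1; Sync in week 1; Design in week 1; Triage in week 2.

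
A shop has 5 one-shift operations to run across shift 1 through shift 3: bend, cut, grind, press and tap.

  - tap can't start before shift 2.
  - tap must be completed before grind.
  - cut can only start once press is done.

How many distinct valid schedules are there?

9

Splitting on bend: it can be shift 1 (3), shift 2 (3), shift 3 (3). Listing each branch's schedules as (cut, grind, press, tap) by shift number:
bend=shift 1: (2,3,1,2) (3,3,1,2) (3,3,2,2) — 3.
bend=shift 2: (2,3,1,2) (3,3,1,2) (3,3,2,2) — 3.
bend=shift 3: (2,3,1,2) (3,3,1,2) (3,3,2,2) — 3.
Summing: 3 + 3 + 3 = 9.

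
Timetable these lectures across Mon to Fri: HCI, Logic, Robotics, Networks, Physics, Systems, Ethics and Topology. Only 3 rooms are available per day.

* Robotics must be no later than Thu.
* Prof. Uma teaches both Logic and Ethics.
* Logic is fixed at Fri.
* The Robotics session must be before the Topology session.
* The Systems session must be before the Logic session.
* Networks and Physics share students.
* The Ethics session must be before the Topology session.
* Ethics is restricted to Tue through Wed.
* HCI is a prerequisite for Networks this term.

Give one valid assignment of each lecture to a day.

Systems=Mon, HCI=Mon, Topology=Wed, Robotics=Mon, Logic=Fri, Networks=Tue, Ethics=Tue, Physics=Wed

Checking: Systems(Mon) before Logic(Fri); Ethics(Tue) before Topology(Wed); Robotics(Mon) before Topology(Wed); HCI(Mon) before Networks(Tue); Logic(Fri) != Ethics(Tue); Networks(Tue) != Physics(Wed); Robotics=Mon in [Mon,Thu]; Ethics=Tue in [Tue,Wed]; Logic=Fri in [Fri,Fri]; max 3 per day (cap 3).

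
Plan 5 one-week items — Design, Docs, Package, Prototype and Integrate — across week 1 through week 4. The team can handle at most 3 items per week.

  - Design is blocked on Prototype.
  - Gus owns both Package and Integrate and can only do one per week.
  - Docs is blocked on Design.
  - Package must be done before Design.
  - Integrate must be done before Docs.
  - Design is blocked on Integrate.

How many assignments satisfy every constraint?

Enumerating: Prototype -> week 1, Docs -> week 4, Integrate -> week 1, Package -> week 2, Design -> week 3 | Prototype in week 2; Integrate in week 1; Docs in week 4; Package in week 2; Design in week 3 | Design=week 3; Docs=week 4; Integrate=week 2; Prototype=week 1; Package=week 1 | Integrate=week 2, Package=week 1, Design=week 3, Docs=week 4, Prototype=week 2.

4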